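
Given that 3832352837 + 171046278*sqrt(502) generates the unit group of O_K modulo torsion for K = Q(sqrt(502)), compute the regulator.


epsilon = 3832352837 + 171046278*sqrt(502)
= 7.6647e+09
R = ln(7.6647e+09)
= 22.7599

22.7599


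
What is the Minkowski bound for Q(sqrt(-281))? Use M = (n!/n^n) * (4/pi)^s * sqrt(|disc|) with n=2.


d = -281, d mod 4 = 3, so disc(K) = 4d = -1124; |disc(K)| = 1124
Imaginary quadratic field, so n = 2, s = r2 = 1, r1 = 0
M = (n!/n^n) * (4/pi)^s * sqrt(|disc(K)|) = (2!/2^2) * (4/pi)^1 * sqrt(1124)
= 0.5 * 1.273240 * 33.526109
= 21.3434

21.3434


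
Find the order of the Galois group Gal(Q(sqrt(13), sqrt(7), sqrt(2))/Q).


The 3 square roots of distinct primes are multiplicatively independent over Q,
so [K:Q] = 2^3 and Gal(K/Q) is isomorphic to (Z/2Z)^3.
|Gal| = 2^3 = 8

8


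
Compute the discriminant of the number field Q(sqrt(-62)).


For K = Q(sqrt(d)) with d squarefree: disc(K) = d if d = 1 mod 4, and disc(K) = 4d if d = 2 or 3 mod 4.
Here d = -62, and d mod 4 = 2.
d = 2 mod 4, not 1 (O_K = Z[sqrt(d)]), so disc(K) = 4d = 4 * (-62) = -248

-248


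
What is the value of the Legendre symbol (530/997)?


p = 997 is prime, so compute (530/997) with the reciprocity algorithm (Jacobi-symbol steps: pull out 2s via (2/n), flip via reciprocity, reduce):
  pull out 2: (2/997) = -1  (since 997 mod 8 = 5)
  reciprocity: (265/997) -> +(997/265)
  reduce: (202/265)
  pull out 2: (2/265) = +1  (since 265 mod 8 = 1)
  reciprocity: (101/265) -> +(265/101)
  reduce: (63/101)
  reciprocity: (63/101) -> +(101/63)
  reduce: (38/63)
  pull out 2: (2/63) = +1  (since 63 mod 8 = 7)
  reciprocity: (19/63) -> -(63/19)
  reduce: (6/19)
  pull out 2: (2/19) = -1  (since 19 mod 8 = 3)
  reciprocity: (3/19) -> -(19/3)
  reduce: (1/3)
  (1/3) = 1
Product of signs = 1
(530/997) = 1

1


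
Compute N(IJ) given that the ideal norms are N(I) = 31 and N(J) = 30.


N(IJ) = N(I) * N(J)
= 31 * 30
= 930

930


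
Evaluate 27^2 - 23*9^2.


x^2 - d*y^2
= 27^2 - 23*9^2
= 729 - 1863
= -1134

-1134


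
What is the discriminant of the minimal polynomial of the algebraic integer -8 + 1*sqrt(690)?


The element -8 + 1*sqrt(690) has minimal polynomial:
x^2 + 16*x - 626
Discriminant = (16)^2 - 4*(-626)
= 256 + 2504
= 2760

2760


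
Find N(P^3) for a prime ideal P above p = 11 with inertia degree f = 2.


N(P^a) = p^(a*f)
= 11^(3*2)
= 11^6
= 1771561

1771561


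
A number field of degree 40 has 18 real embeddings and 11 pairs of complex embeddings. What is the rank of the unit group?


By Dirichlet's unit theorem:
rank = r1 + r2 - 1
= 18 + 11 - 1
= 28

28


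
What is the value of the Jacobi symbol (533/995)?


Compute (533/995) via quadratic reciprocity:
  reciprocity: (533/995) -> +(995/533)
  reduce: (462/533)
  pull out 2: (2/533) = -1  (since 533 mod 8 = 5)
  reciprocity: (231/533) -> +(533/231)
  reduce: (71/231)
  reciprocity: (71/231) -> -(231/71)
  reduce: (18/71)
  pull out 2: (2/71) = +1  (since 71 mod 8 = 7)
  reciprocity: (9/71) -> +(71/9)
  reduce: (8/9)
  pull out 2: (2/9) = +1  (since 9 mod 8 = 1)
  pull out 2: (2/9) = +1  (since 9 mod 8 = 1)
  pull out 2: (2/9) = +1  (since 9 mod 8 = 1)
  (1/9) = 1
Product of signs = 1

1


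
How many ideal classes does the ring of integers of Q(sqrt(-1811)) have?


K = Q(sqrt(-1811)). d mod 4 = 1, so D = disc(K) = d = -1811
h(K) equals the number of primitive reduced positive-definite forms (a, b, c) = a*x^2 + b*x*y + c*y^2 with b^2 - 4ac = D,
where reduced means |b| <= a <= c, with b >= 0 whenever |b| = a or a = c, and primitive means gcd(a, b, c) = 1.
Reduced forces 3a^2 <= |D| = 1811, so 1 <= a <= 24; b must have the parity of D, and c = (b^2 - D)/(4a) must be an integer >= a.
Enumerate a = 1..24, b in [-a, a]:
  a=1: (1, 1, 453)  [1]
  a=2: none
  a=3: (3, -1, 151), (3, 1, 151)  [2]
  a=4: none
  a=5: (5, -3, 91), (5, 3, 91)  [2]
  a=6: none
  a=7: (7, -3, 65), (7, 3, 65)  [2]
  a=8: none
  a=9: (9, -5, 51), (9, 5, 51)  [2]
  a=10: none
  a=11: (11, -9, 43), (11, 9, 43)  [2]
  a=12: none
  a=13: (13, -3, 35), (13, 3, 35)  [2]
  a=14: none
  a=15: (15, -13, 33), (15, -7, 31), (15, 7, 31), (15, 13, 33)  [4]
  a=16: none
  a=17: (17, -5, 27), (17, 5, 27)  [2]
  a=18..20: none
  a=21: (21, -17, 25), (21, -11, 23), (21, 11, 23), (21, 17, 25)  [4]
  a=22..24: none
Total reduced forms: 1 + 2 + 2 + 2 + 2 + 2 + 2 + 4 + 2 + 4 = 23
h = 23

23


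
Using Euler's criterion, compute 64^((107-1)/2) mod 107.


p = 107 is prime and the exponent is (p-1)/2 = 53, so by Euler's criterion 64^53 = (64/107) = +1 or -1 mod 107.
Compute by square-and-multiply:
  53 = 32 + 16 + 4 + 1 (binary 110101)
  Repeated squaring mod 107: 64^1 = 64, 64^2 = 30, 64^4 = 44, 64^8 = 10, 64^16 = 100, 64^32 = 49
  64^53 = 64^32 * 64^16 * 64^4 * 64^1 = 49 * 100 * 44 * 64 mod 107
    49 * 100 = 4900 = 85 mod 107
    85 * 44 = 3740 = 102 mod 107
    102 * 64 = 6528 = 1 mod 107
  64^53 = 1 mod 107
Result 1: 64 is a quadratic residue mod 107.
64^53 mod 107 = 1

1


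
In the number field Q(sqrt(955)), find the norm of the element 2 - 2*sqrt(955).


N(a + b*sqrt(d)) = a^2 - d*b^2
= (2)^2 - (955)*(-2)^2
= 4 - 3820
= -3816

-3816


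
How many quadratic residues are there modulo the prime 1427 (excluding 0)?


For prime p, the number of non-zero quadratic residues is (p-1)/2.
= (1427-1)/2
= 713

713


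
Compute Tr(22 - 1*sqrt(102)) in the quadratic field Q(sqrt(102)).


Tr(a + b*sqrt(d)) = (a + b*sqrt(d)) + (a - b*sqrt(d)) = 2a
= 2 * (22)
= 44

44


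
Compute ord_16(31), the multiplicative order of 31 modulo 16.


We want ord_16(31), the smallest k >= 1 with 31^k = 1 mod 16.
n = 16 = 2^4, phi(16) = 8; the order divides phi(n).
Divisors of 8: 1, 2, 4, 8
Repeated squaring mod 16: 31^1 = 15, 31^2 = 1, 31^4 = 1, 31^8 = 1
Test divisors in increasing order:
  k=1: 31^1 = 15 mod 16
  k=2: 31^2 = 1 mod 16  <- first divisor giving 1
Order = 2

2


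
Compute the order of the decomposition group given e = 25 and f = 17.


|D_P| = e * f
= 25 * 17
= 425

425


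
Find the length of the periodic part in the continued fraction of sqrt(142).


Run the CF algorithm for sqrt(142).
a_0 = floor(sqrt(142)) = 11; set m_0=0, q_0=1.
Recurrence: m' = q*a - m,  q' = (d - m'^2)/q,  a' = floor((a_0 + m')/q').
  step 1: m=11, q=21, a=1
  step 2: m=10, q=2, a=10
  step 3: m=10, q=21, a=1
  step 4: m=11, q=1, a=22
a_4 = 2*a_0 = 22, so the period closes here.
sqrt(142) = [11; 1, 10, 1, 22]
Period length = 4

4


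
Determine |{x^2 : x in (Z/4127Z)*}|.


For prime p, the number of non-zero quadratic residues is (p-1)/2.
= (4127-1)/2
= 2063

2063


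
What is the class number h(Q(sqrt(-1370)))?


K = Q(sqrt(-1370)). d mod 4 = 2, so D = disc(K) = 4d = -5480
h(K) equals the number of primitive reduced positive-definite forms (a, b, c) = a*x^2 + b*x*y + c*y^2 with b^2 - 4ac = D,
where reduced means |b| <= a <= c, with b >= 0 whenever |b| = a or a = c, and primitive means gcd(a, b, c) = 1.
Reduced forces 3a^2 <= |D| = 5480, so 1 <= a <= 42; b must have the parity of D, and c = (b^2 - D)/(4a) must be an integer >= a.
Enumerate a = 1..42, b in [-a, a]:
  a=1: (1, 0, 1370)  [1]
  a=2: (2, 0, 685)  [1]
  a=3: (3, -2, 457), (3, 2, 457)  [2]
  a=4: none
  a=5: (5, 0, 274)  [1]
  a=6: (6, -4, 229), (6, 4, 229)  [2]
  a=7: (7, -6, 197), (7, 6, 197)  [2]
  a=8: none
  a=9: (9, -8, 154), (9, 8, 154)  [2]
  a=10: (10, 0, 137)  [1]
  a=11: (11, -8, 126), (11, 8, 126)  [2]
  a=12..13: none
  a=14: (14, -8, 99), (14, 8, 99)  [2]
  a=15: (15, -10, 93), (15, 10, 93)  [2]
  a=16..17: none
  a=18: (18, -8, 77), (18, 8, 77)  [2]
  a=19: (19, -12, 74), (19, 12, 74)  [2]
  a=20: none
  a=21: (21, -20, 70), (21, -8, 66), (21, 8, 66), (21, 20, 70)  [4]
  a=22: (22, -8, 63), (22, 8, 63)  [2]
  a=23..26: none
  a=27: (27, -26, 57), (27, 26, 57)  [2]
  a=28: none
  a=29: (29, -28, 54), (29, 28, 54)  [2]
  a=30: (30, -20, 49), (30, 20, 49)  [2]
  a=31: (31, -10, 45), (31, 10, 45)  [2]
  a=32: none
  a=33: (33, -14, 43), (33, -8, 42), (33, 8, 42), (33, 14, 43)  [4]
  a=34: none
  a=35: (35, -20, 42), (35, 20, 42)  [2]
  a=36: none
  a=37: (37, -12, 38), (37, 12, 38)  [2]
  a=38..42: none
Total reduced forms: 1 + 1 + 2 + 1 + 2 + 2 + 2 + 1 + 2 + 2 + 2 + 2 + 2 + 4 + 2 + 2 + 2 + 2 + 2 + 4 + 2 + 2 = 44
h = 44

44


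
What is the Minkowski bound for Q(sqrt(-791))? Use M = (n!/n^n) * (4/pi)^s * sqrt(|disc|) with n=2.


d = -791, d mod 4 = 1, so disc(K) = d = -791; |disc(K)| = 791
Imaginary quadratic field, so n = 2, s = r2 = 1, r1 = 0
M = (n!/n^n) * (4/pi)^s * sqrt(|disc(K)|) = (2!/2^2) * (4/pi)^1 * sqrt(791)
= 0.5 * 1.273240 * 28.124722
= 17.9048

17.9048


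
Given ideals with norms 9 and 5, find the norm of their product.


N(IJ) = N(I) * N(J)
= 9 * 5
= 45

45


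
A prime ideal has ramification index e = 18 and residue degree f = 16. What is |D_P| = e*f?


|D_P| = e * f
= 18 * 16
= 288

288


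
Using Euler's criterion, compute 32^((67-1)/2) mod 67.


p = 67 is prime and the exponent is (p-1)/2 = 33, so by Euler's criterion 32^33 = (32/67) = +1 or -1 mod 67.
Compute by square-and-multiply:
  33 = 32 + 1 (binary 100001)
  Repeated squaring mod 67: 32^1 = 32, 32^2 = 19, 32^4 = 26, 32^8 = 6, 32^16 = 36, 32^32 = 23
  32^33 = 32^32 * 32^1 = 23 * 32 mod 67
    23 * 32 = 736 = 66 mod 67
  32^33 = 66 mod 67
Result 66 = p - 1 = -1 mod 67: 32 is a quadratic non-residue mod 67. As a residue in [0, p-1] the value is 66.
32^33 mod 67 = 66

66


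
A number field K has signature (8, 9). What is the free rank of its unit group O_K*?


By Dirichlet's unit theorem:
rank = r1 + r2 - 1
= 8 + 9 - 1
= 16

16


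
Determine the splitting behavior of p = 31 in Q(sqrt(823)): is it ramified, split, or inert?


K = Q(sqrt(823)). Since d mod 4 = 3, disc(K) = 3292.
Check p | disc: 3292 mod 31 = 6.
p does not divide disc. Compute Legendre symbol (d/p):
17^((31-1)/2) mod 31 = -1
(d/p) = -1, so p is inert: (p) stays prime with e=1, f=2, g=1.
Therefore p is inert.

inert


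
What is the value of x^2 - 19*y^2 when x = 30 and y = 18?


x^2 - d*y^2
= 30^2 - 19*18^2
= 900 - 6156
= -5256

-5256


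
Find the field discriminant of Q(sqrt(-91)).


For K = Q(sqrt(d)) with d squarefree: disc(K) = d if d = 1 mod 4, and disc(K) = 4d if d = 2 or 3 mod 4.
Here d = -91, and d mod 4 = 1.
d = 1 mod 4 (O_K = Z[(1+sqrt(d))/2]), so disc(K) = d = -91

-91


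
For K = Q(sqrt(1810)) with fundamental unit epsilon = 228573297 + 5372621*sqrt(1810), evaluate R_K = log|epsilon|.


epsilon = 228573297 + 5372621*sqrt(1810)
= 4.5715e+08
R = ln(4.5715e+08)
= 19.9405

19.9405


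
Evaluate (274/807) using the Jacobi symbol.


Compute (274/807) via quadratic reciprocity:
  pull out 2: (2/807) = +1  (since 807 mod 8 = 7)
  reciprocity: (137/807) -> +(807/137)
  reduce: (122/137)
  pull out 2: (2/137) = +1  (since 137 mod 8 = 1)
  reciprocity: (61/137) -> +(137/61)
  reduce: (15/61)
  reciprocity: (15/61) -> +(61/15)
  reduce: (1/15)
  (1/15) = 1
Product of signs = 1

1


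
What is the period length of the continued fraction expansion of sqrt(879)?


Run the CF algorithm for sqrt(879).
a_0 = floor(sqrt(879)) = 29; set m_0=0, q_0=1.
Recurrence: m' = q*a - m,  q' = (d - m'^2)/q,  a' = floor((a_0 + m')/q').
  step 1: m=29, q=38, a=1
  step 2: m=9, q=21, a=1
  step 3: m=12, q=35, a=1
  step 4: m=23, q=10, a=5
  step 5: m=27, q=15, a=3
  step 6: m=18, q=37, a=1
  step 7: m=19, q=14, a=3
  step 8: m=23, q=25, a=2
  step 9: m=27, q=6, a=9
  step 10: m=27, q=25, a=2
  step 11: m=23, q=14, a=3
  step 12: m=19, q=37, a=1
  step 13: m=18, q=15, a=3
  step 14: m=27, q=10, a=5
  step 15: m=23, q=35, a=1
  step 16: m=12, q=21, a=1
  step 17: m=9, q=38, a=1
  step 18: m=29, q=1, a=58
a_18 = 2*a_0 = 58, so the period closes here.
sqrt(879) = [29; 1, 1, 1, 5, 3, 1, 3, 2, 9, 2, 3, 1, 3, 5, 1, 1, 1, 58]
Period length = 18

18


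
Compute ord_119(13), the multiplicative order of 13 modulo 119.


We want ord_119(13), the smallest k >= 1 with 13^k = 1 mod 119.
n = 119 = 7 * 17, phi(119) = 96; the order divides phi(n).
Divisors of 96: 1, 2, 3, 4, 6, 8, 12, 16, 24, 32, 48, 96
Repeated squaring mod 119: 13^1 = 13, 13^2 = 50, 13^4 = 1, 13^8 = 1, 13^16 = 1, 13^32 = 1, 13^64 = 1
Test divisors in increasing order:
  k=1: 13^1 = 13 mod 119
  k=2: 13^2 = 50 mod 119
  k=3: 13^3 = 50 * 13 = 55 mod 119
  k=4: 13^4 = 1 mod 119  <- first divisor giving 1
Order = 4

4


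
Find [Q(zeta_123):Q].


The degree equals Euler's totient phi(123).
123 = 3 * 41
phi(123) = 80

80


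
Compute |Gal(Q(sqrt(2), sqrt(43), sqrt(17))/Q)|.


The 3 square roots of distinct primes are multiplicatively independent over Q,
so [K:Q] = 2^3 and Gal(K/Q) is isomorphic to (Z/2Z)^3.
|Gal| = 2^3 = 8

8


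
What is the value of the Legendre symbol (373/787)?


p = 787 is prime, so compute (373/787) with the reciprocity algorithm (Jacobi-symbol steps: pull out 2s via (2/n), flip via reciprocity, reduce):
  reciprocity: (373/787) -> +(787/373)
  reduce: (41/373)
  reciprocity: (41/373) -> +(373/41)
  reduce: (4/41)
  pull out 2: (2/41) = +1  (since 41 mod 8 = 1)
  pull out 2: (2/41) = +1  (since 41 mod 8 = 1)
  (1/41) = 1
Product of signs = 1
(373/787) = 1

1


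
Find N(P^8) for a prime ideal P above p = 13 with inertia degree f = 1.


N(P^a) = p^(a*f)
= 13^(8*1)
= 13^8
= 815730721

815730721


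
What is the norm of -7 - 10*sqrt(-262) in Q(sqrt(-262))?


N(a + b*sqrt(d)) = a^2 - d*b^2
= (-7)^2 - (-262)*(-10)^2
= 49 + 26200
= 26249

26249


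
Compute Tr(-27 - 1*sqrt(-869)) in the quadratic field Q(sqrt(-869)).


Tr(a + b*sqrt(d)) = (a + b*sqrt(d)) + (a - b*sqrt(d)) = 2a
= 2 * (-27)
= -54

-54


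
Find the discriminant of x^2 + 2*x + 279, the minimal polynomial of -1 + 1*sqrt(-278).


The element -1 + 1*sqrt(-278) has minimal polynomial:
x^2 + 2*x + 279
Discriminant = (2)^2 - 4*(279)
= 4 - 1116
= -1112

-1112


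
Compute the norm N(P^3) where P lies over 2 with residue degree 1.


N(P^a) = p^(a*f)
= 2^(3*1)
= 2^3
= 8

8


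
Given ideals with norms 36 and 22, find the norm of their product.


N(IJ) = N(I) * N(J)
= 36 * 22
= 792

792


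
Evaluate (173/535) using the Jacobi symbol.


Compute (173/535) via quadratic reciprocity:
  reciprocity: (173/535) -> +(535/173)
  reduce: (16/173)
  pull out 2: (2/173) = -1  (since 173 mod 8 = 5)
  pull out 2: (2/173) = -1  (since 173 mod 8 = 5)
  pull out 2: (2/173) = -1  (since 173 mod 8 = 5)
  pull out 2: (2/173) = -1  (since 173 mod 8 = 5)
  (1/173) = 1
Product of signs = 1

1


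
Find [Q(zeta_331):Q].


The degree equals Euler's totient phi(331).
331 = 331
phi(331) = 330

330


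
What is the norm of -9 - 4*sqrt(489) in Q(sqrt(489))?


N(a + b*sqrt(d)) = a^2 - d*b^2
= (-9)^2 - (489)*(-4)^2
= 81 - 7824
= -7743

-7743


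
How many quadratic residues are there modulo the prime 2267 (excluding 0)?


For prime p, the number of non-zero quadratic residues is (p-1)/2.
= (2267-1)/2
= 1133

1133


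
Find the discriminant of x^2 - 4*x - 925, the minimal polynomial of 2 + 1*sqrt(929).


The element 2 + 1*sqrt(929) has minimal polynomial:
x^2 - 4*x - 925
Discriminant = (-4)^2 - 4*(-925)
= 16 + 3700
= 3716

3716


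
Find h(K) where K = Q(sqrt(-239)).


K = Q(sqrt(-239)). d mod 4 = 1, so D = disc(K) = d = -239
h(K) equals the number of primitive reduced positive-definite forms (a, b, c) = a*x^2 + b*x*y + c*y^2 with b^2 - 4ac = D,
where reduced means |b| <= a <= c, with b >= 0 whenever |b| = a or a = c, and primitive means gcd(a, b, c) = 1.
Reduced forces 3a^2 <= |D| = 239, so 1 <= a <= 8; b must have the parity of D, and c = (b^2 - D)/(4a) must be an integer >= a.
Enumerate a = 1..8, b in [-a, a]:
  a=1: (1, 1, 60)  [1]
  a=2: (2, -1, 30), (2, 1, 30)  [2]
  a=3: (3, -1, 20), (3, 1, 20)  [2]
  a=4: (4, -1, 15), (4, 1, 15)  [2]
  a=5: (5, -1, 12), (5, 1, 12)  [2]
  a=6: (6, -5, 11), (6, -1, 10), (6, 1, 10), (6, 5, 11)  [4]
  a=7: none
  a=8: (8, -7, 9), (8, 7, 9)  [2]
Total reduced forms: 1 + 2 + 2 + 2 + 2 + 4 + 2 = 15
h = 15

15


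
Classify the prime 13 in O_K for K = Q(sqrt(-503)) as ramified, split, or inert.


K = Q(sqrt(-503)). Since d mod 4 = 1, disc(K) = -503.
Check p | disc: -503 mod 13 = 4.
p does not divide disc. Compute Legendre symbol (d/p):
4^((13-1)/2) mod 13 = 1
(d/p) = 1, so p splits: (p) = P*P' with e=1, f=1, g=2.
Therefore p is split.

split


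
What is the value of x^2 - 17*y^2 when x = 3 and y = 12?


x^2 - d*y^2
= 3^2 - 17*12^2
= 9 - 2448
= -2439

-2439


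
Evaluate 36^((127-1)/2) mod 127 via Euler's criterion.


p = 127 is prime and the exponent is (p-1)/2 = 63, so by Euler's criterion 36^63 = (36/127) = +1 or -1 mod 127.
Compute by square-and-multiply:
  63 = 32 + 16 + 8 + 4 + 2 + 1 (binary 111111)
  Repeated squaring mod 127: 36^1 = 36, 36^2 = 26, 36^4 = 41, 36^8 = 30, 36^16 = 11, 36^32 = 121
  36^63 = 36^32 * 36^16 * 36^8 * 36^4 * 36^2 * 36^1 = 121 * 11 * 30 * 41 * 26 * 36 mod 127
    121 * 11 = 1331 = 61 mod 127
    61 * 30 = 1830 = 52 mod 127
    52 * 41 = 2132 = 100 mod 127
    100 * 26 = 2600 = 60 mod 127
    60 * 36 = 2160 = 1 mod 127
  36^63 = 1 mod 127
Result 1: 36 is a quadratic residue mod 127.
36^63 mod 127 = 1

1


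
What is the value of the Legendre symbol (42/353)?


p = 353 is prime, so compute (42/353) with the reciprocity algorithm (Jacobi-symbol steps: pull out 2s via (2/n), flip via reciprocity, reduce):
  pull out 2: (2/353) = +1  (since 353 mod 8 = 1)
  reciprocity: (21/353) -> +(353/21)
  reduce: (17/21)
  reciprocity: (17/21) -> +(21/17)
  reduce: (4/17)
  pull out 2: (2/17) = +1  (since 17 mod 8 = 1)
  pull out 2: (2/17) = +1  (since 17 mod 8 = 1)
  (1/17) = 1
Product of signs = 1
(42/353) = 1

1


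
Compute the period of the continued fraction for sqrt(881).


Run the CF algorithm for sqrt(881).
a_0 = floor(sqrt(881)) = 29; set m_0=0, q_0=1.
Recurrence: m' = q*a - m,  q' = (d - m'^2)/q,  a' = floor((a_0 + m')/q').
  step 1: m=29, q=40, a=1
  step 2: m=11, q=19, a=2
  step 3: m=27, q=8, a=7
  step 4: m=29, q=5, a=11
  step 5: m=26, q=41, a=1
  step 6: m=15, q=16, a=2
  step 7: m=17, q=37, a=1
  step 8: m=20, q=13, a=3
  step 9: m=19, q=40, a=1
  step 10: m=21, q=11, a=4
  step 11: m=23, q=32, a=1
  step 12: m=9, q=25, a=1
  step 13: m=16, q=25, a=1
  step 14: m=9, q=32, a=1
  step 15: m=23, q=11, a=4
  step 16: m=21, q=40, a=1
  step 17: m=19, q=13, a=3
  step 18: m=20, q=37, a=1
  step 19: m=17, q=16, a=2
  step 20: m=15, q=41, a=1
  step 21: m=26, q=5, a=11
  step 22: m=29, q=8, a=7
  step 23: m=27, q=19, a=2
  step 24: m=11, q=40, a=1
  step 25: m=29, q=1, a=58
a_25 = 2*a_0 = 58, so the period closes here.
sqrt(881) = [29; 1, 2, 7, 11, 1, 2, 1, 3, 1, 4, 1, 1, 1, 1, 4, 1, 3, 1, 2, 1, 11, 7, 2, 1, 58]
Period length = 25

25


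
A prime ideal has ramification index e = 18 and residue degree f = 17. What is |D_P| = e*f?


|D_P| = e * f
= 18 * 17
= 306

306


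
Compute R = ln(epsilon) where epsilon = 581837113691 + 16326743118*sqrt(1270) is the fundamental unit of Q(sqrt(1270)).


epsilon = 581837113691 + 16326743118*sqrt(1270)
= 1.1637e+12
R = ln(1.1637e+12)
= 27.7826

27.7826


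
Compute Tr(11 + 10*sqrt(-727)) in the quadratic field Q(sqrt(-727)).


Tr(a + b*sqrt(d)) = (a + b*sqrt(d)) + (a - b*sqrt(d)) = 2a
= 2 * (11)
= 22

22


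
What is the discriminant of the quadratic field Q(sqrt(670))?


For K = Q(sqrt(d)) with d squarefree: disc(K) = d if d = 1 mod 4, and disc(K) = 4d if d = 2 or 3 mod 4.
Here d = 670, and d mod 4 = 2.
d = 2 mod 4, not 1 (O_K = Z[sqrt(d)]), so disc(K) = 4d = 4 * (670) = 2680

2680


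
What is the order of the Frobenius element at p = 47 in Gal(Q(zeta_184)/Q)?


The Frobenius at p in Gal(Q(zeta_n)/Q) = (Z/nZ)* is the class of p, so its order is ord_184(47), the smallest k >= 1 with 47^k = 1 mod 184.
n = 184 = 2^3 * 23, phi(184) = 88; the order divides phi(n).
Divisors of 88: 1, 2, 4, 8, 11, 22, 44, 88
Repeated squaring mod 184: 47^1 = 47, 47^2 = 1, 47^4 = 1, 47^8 = 1, 47^16 = 1, 47^32 = 1, 47^64 = 1
Test divisors in increasing order:
  k=1: 47^1 = 47 mod 184
  k=2: 47^2 = 1 mod 184  <- first divisor giving 1
Order = 2

2


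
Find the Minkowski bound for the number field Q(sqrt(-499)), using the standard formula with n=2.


d = -499, d mod 4 = 1, so disc(K) = d = -499; |disc(K)| = 499
Imaginary quadratic field, so n = 2, s = r2 = 1, r1 = 0
M = (n!/n^n) * (4/pi)^s * sqrt(|disc(K)|) = (2!/2^2) * (4/pi)^1 * sqrt(499)
= 0.5 * 1.273240 * 22.338308
= 14.2210

14.2210


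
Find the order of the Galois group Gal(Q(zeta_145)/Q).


|Gal(Q(zeta_145)/Q)| = phi(145)
= 112

112


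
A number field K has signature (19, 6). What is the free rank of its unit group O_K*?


By Dirichlet's unit theorem:
rank = r1 + r2 - 1
= 19 + 6 - 1
= 24

24


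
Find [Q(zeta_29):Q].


The degree equals Euler's totient phi(29).
29 = 29
phi(29) = 28

28


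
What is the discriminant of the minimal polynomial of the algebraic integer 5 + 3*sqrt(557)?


The element 5 + 3*sqrt(557) has minimal polynomial:
x^2 - 10*x - 4988
Discriminant = (-10)^2 - 4*(-4988)
= 100 + 19952
= 20052

20052


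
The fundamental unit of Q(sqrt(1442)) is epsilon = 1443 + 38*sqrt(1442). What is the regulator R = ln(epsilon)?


epsilon = 1443 + 38*sqrt(1442)
= 2885.9997
R = ln(2885.9997)
= 7.9676

7.9676


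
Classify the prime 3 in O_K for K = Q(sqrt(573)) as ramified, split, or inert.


K = Q(sqrt(573)). Since d mod 4 = 1, disc(K) = 573.
Check p | disc: 573 mod 3 = 0.
p divides disc, so p ramifies: (p) = P^2 with e=2, f=1, g=1.
Therefore p is ramified.

ramified


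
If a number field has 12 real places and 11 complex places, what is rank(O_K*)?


By Dirichlet's unit theorem:
rank = r1 + r2 - 1
= 12 + 11 - 1
= 22

22


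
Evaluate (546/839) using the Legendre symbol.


p = 839 is prime, so compute (546/839) with the reciprocity algorithm (Jacobi-symbol steps: pull out 2s via (2/n), flip via reciprocity, reduce):
  pull out 2: (2/839) = +1  (since 839 mod 8 = 7)
  reciprocity: (273/839) -> +(839/273)
  reduce: (20/273)
  pull out 2: (2/273) = +1  (since 273 mod 8 = 1)
  pull out 2: (2/273) = +1  (since 273 mod 8 = 1)
  reciprocity: (5/273) -> +(273/5)
  reduce: (3/5)
  reciprocity: (3/5) -> +(5/3)
  reduce: (2/3)
  pull out 2: (2/3) = -1  (since 3 mod 8 = 3)
  (1/3) = 1
Product of signs = -1
(546/839) = -1

-1


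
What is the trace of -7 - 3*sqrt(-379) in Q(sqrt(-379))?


Tr(a + b*sqrt(d)) = (a + b*sqrt(d)) + (a - b*sqrt(d)) = 2a
= 2 * (-7)
= -14

-14


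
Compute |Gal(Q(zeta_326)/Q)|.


|Gal(Q(zeta_326)/Q)| = phi(326)
= 162

162


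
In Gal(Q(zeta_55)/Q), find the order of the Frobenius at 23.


The Frobenius at p in Gal(Q(zeta_n)/Q) = (Z/nZ)* is the class of p, so its order is ord_55(23), the smallest k >= 1 with 23^k = 1 mod 55.
n = 55 = 5 * 11, phi(55) = 40; the order divides phi(n).
Divisors of 40: 1, 2, 4, 5, 8, 10, 20, 40
Repeated squaring mod 55: 23^1 = 23, 23^2 = 34, 23^4 = 1, 23^8 = 1, 23^16 = 1, 23^32 = 1
Test divisors in increasing order:
  k=1: 23^1 = 23 mod 55
  k=2: 23^2 = 34 mod 55
  k=4: 23^4 = 1 mod 55  <- first divisor giving 1
Order = 4

4


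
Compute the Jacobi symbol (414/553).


Compute (414/553) via quadratic reciprocity:
  pull out 2: (2/553) = +1  (since 553 mod 8 = 1)
  reciprocity: (207/553) -> +(553/207)
  reduce: (139/207)
  reciprocity: (139/207) -> -(207/139)
  reduce: (68/139)
  pull out 2: (2/139) = -1  (since 139 mod 8 = 3)
  pull out 2: (2/139) = -1  (since 139 mod 8 = 3)
  reciprocity: (17/139) -> +(139/17)
  reduce: (3/17)
  reciprocity: (3/17) -> +(17/3)
  reduce: (2/3)
  pull out 2: (2/3) = -1  (since 3 mod 8 = 3)
  (1/3) = 1
Product of signs = 1

1


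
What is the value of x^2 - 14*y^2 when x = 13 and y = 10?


x^2 - d*y^2
= 13^2 - 14*10^2
= 169 - 1400
= -1231

-1231


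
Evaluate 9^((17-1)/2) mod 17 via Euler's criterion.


p = 17 is prime and the exponent is (p-1)/2 = 8, so by Euler's criterion 9^8 = (9/17) = +1 or -1 mod 17.
Compute by square-and-multiply:
  8 = 8 (binary 1000)
  Repeated squaring mod 17: 9^1 = 9, 9^2 = 13, 9^4 = 16, 9^8 = 1
  9^8 = 1 mod 17
Result 1: 9 is a quadratic residue mod 17.
9^8 mod 17 = 1

1


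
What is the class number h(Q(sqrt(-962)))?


K = Q(sqrt(-962)). d mod 4 = 2, so D = disc(K) = 4d = -3848
h(K) equals the number of primitive reduced positive-definite forms (a, b, c) = a*x^2 + b*x*y + c*y^2 with b^2 - 4ac = D,
where reduced means |b| <= a <= c, with b >= 0 whenever |b| = a or a = c, and primitive means gcd(a, b, c) = 1.
Reduced forces 3a^2 <= |D| = 3848, so 1 <= a <= 35; b must have the parity of D, and c = (b^2 - D)/(4a) must be an integer >= a.
Enumerate a = 1..35, b in [-a, a]:
  a=1: (1, 0, 962)  [1]
  a=2: (2, 0, 481)  [1]
  a=3: (3, -2, 321), (3, 2, 321)  [2]
  a=4..5: none
  a=6: (6, -4, 161), (6, 4, 161)  [2]
  a=7: (7, -4, 138), (7, 4, 138)  [2]
  a=8: none
  a=9: (9, -2, 107), (9, 2, 107)  [2]
  a=10..12: none
  a=13: (13, 0, 74)  [1]
  a=14: (14, -4, 69), (14, 4, 69)  [2]
  a=15..17: none
  a=18: (18, -16, 57), (18, 16, 57)  [2]
  a=19: (19, -16, 54), (19, 16, 54)  [2]
  a=20: none
  a=21: (21, -10, 47), (21, -4, 46), (21, 4, 46), (21, 10, 47)  [4]
  a=22: none
  a=23: (23, -4, 42), (23, 4, 42)  [2]
  a=24..25: none
  a=26: (26, 0, 37)  [1]
  a=27: (27, -16, 38), (27, 16, 38)  [2]
  a=28: none
  a=29: (29, -26, 39), (29, 26, 39)  [2]
  a=30..35: none
Total reduced forms: 1 + 1 + 2 + 2 + 2 + 2 + 1 + 2 + 2 + 2 + 4 + 2 + 1 + 2 + 2 = 28
h = 28

28


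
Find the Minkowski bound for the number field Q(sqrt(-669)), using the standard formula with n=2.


d = -669, d mod 4 = 3, so disc(K) = 4d = -2676; |disc(K)| = 2676
Imaginary quadratic field, so n = 2, s = r2 = 1, r1 = 0
M = (n!/n^n) * (4/pi)^s * sqrt(|disc(K)|) = (2!/2^2) * (4/pi)^1 * sqrt(2676)
= 0.5 * 1.273240 * 51.730069
= 32.9324

32.9324


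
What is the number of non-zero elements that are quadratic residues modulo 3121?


For prime p, the number of non-zero quadratic residues is (p-1)/2.
= (3121-1)/2
= 1560

1560


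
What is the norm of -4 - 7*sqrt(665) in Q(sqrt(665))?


N(a + b*sqrt(d)) = a^2 - d*b^2
= (-4)^2 - (665)*(-7)^2
= 16 - 32585
= -32569

-32569


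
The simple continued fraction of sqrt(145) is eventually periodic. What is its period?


Run the CF algorithm for sqrt(145).
a_0 = floor(sqrt(145)) = 12; set m_0=0, q_0=1.
Recurrence: m' = q*a - m,  q' = (d - m'^2)/q,  a' = floor((a_0 + m')/q').
  step 1: m=12, q=1, a=24
a_1 = 2*a_0 = 24, so the period closes here.
sqrt(145) = [12; 24]
Period length = 1

1


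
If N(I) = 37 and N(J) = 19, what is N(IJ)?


N(IJ) = N(I) * N(J)
= 37 * 19
= 703

703


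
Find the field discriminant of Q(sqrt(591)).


For K = Q(sqrt(d)) with d squarefree: disc(K) = d if d = 1 mod 4, and disc(K) = 4d if d = 2 or 3 mod 4.
Here d = 591, and d mod 4 = 3.
d = 3 mod 4, not 1 (O_K = Z[sqrt(d)]), so disc(K) = 4d = 4 * (591) = 2364

2364


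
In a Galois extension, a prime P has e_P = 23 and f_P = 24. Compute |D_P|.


|D_P| = e * f
= 23 * 24
= 552

552


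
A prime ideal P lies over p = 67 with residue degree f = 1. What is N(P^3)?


N(P^a) = p^(a*f)
= 67^(3*1)
= 67^3
= 300763

300763


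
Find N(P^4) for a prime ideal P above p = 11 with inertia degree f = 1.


N(P^a) = p^(a*f)
= 11^(4*1)
= 11^4
= 14641

14641


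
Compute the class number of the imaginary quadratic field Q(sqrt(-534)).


K = Q(sqrt(-534)). d mod 4 = 2, so D = disc(K) = 4d = -2136
h(K) equals the number of primitive reduced positive-definite forms (a, b, c) = a*x^2 + b*x*y + c*y^2 with b^2 - 4ac = D,
where reduced means |b| <= a <= c, with b >= 0 whenever |b| = a or a = c, and primitive means gcd(a, b, c) = 1.
Reduced forces 3a^2 <= |D| = 2136, so 1 <= a <= 26; b must have the parity of D, and c = (b^2 - D)/(4a) must be an integer >= a.
Enumerate a = 1..26, b in [-a, a]:
  a=1: (1, 0, 534)  [1]
  a=2: (2, 0, 267)  [1]
  a=3: (3, 0, 178)  [1]
  a=4: none
  a=5: (5, -2, 107), (5, 2, 107)  [2]
  a=6: (6, 0, 89)  [1]
  a=7..9: none
  a=10: (10, -8, 55), (10, 8, 55)  [2]
  a=11: (11, -8, 50), (11, 8, 50)  [2]
  a=12: none
  a=13: (13, -10, 43), (13, 10, 43)  [2]
  a=14: none
  a=15: (15, -12, 38), (15, 12, 38)  [2]
  a=16..18: none
  a=19: (19, -12, 30), (19, 12, 30)  [2]
  a=20..21: none
  a=22: (22, -8, 25), (22, 8, 25)  [2]
  a=23: (23, -16, 26), (23, 16, 26)  [2]
  a=24..26: none
Total reduced forms: 1 + 1 + 1 + 2 + 1 + 2 + 2 + 2 + 2 + 2 + 2 + 2 = 20
h = 20

20


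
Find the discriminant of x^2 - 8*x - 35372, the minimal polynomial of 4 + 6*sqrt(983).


The element 4 + 6*sqrt(983) has minimal polynomial:
x^2 - 8*x - 35372
Discriminant = (-8)^2 - 4*(-35372)
= 64 + 141488
= 141552

141552


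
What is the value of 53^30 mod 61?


p = 61 is prime and the exponent is (p-1)/2 = 30, so by Euler's criterion 53^30 = (53/61) = +1 or -1 mod 61.
Compute by square-and-multiply:
  30 = 16 + 8 + 4 + 2 (binary 11110)
  Repeated squaring mod 61: 53^1 = 53, 53^2 = 3, 53^4 = 9, 53^8 = 20, 53^16 = 34
  53^30 = 53^16 * 53^8 * 53^4 * 53^2 = 34 * 20 * 9 * 3 mod 61
    34 * 20 = 680 = 9 mod 61
    9 * 9 = 81 = 20 mod 61
    20 * 3 = 60 = 60 mod 61
  53^30 = 60 mod 61
Result 60 = p - 1 = -1 mod 61: 53 is a quadratic non-residue mod 61. As a residue in [0, p-1] the value is 60.
53^30 mod 61 = 60

60


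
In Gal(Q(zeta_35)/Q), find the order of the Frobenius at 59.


The Frobenius at p in Gal(Q(zeta_n)/Q) = (Z/nZ)* is the class of p, so its order is ord_35(59), the smallest k >= 1 with 59^k = 1 mod 35.
n = 35 = 5 * 7, phi(35) = 24; the order divides phi(n).
Divisors of 24: 1, 2, 3, 4, 6, 8, 12, 24
Repeated squaring mod 35: 59^1 = 24, 59^2 = 16, 59^4 = 11, 59^8 = 16, 59^16 = 11
Test divisors in increasing order:
  k=1: 59^1 = 24 mod 35
  k=2: 59^2 = 16 mod 35
  k=3: 59^3 = 16 * 24 = 34 mod 35
  k=4: 59^4 = 11 mod 35
  k=6: 59^6 = 11 * 16 = 1 mod 35  <- first divisor giving 1
Order = 6

6


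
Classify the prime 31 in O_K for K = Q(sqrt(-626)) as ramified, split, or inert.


K = Q(sqrt(-626)). Since d mod 4 = 2, disc(K) = -2504.
Check p | disc: -2504 mod 31 = 7.
p does not divide disc. Compute Legendre symbol (d/p):
25^((31-1)/2) mod 31 = 1
(d/p) = 1, so p splits: (p) = P*P' with e=1, f=1, g=2.
Therefore p is split.

split


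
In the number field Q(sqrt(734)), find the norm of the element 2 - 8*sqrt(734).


N(a + b*sqrt(d)) = a^2 - d*b^2
= (2)^2 - (734)*(-8)^2
= 4 - 46976
= -46972

-46972


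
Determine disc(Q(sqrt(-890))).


For K = Q(sqrt(d)) with d squarefree: disc(K) = d if d = 1 mod 4, and disc(K) = 4d if d = 2 or 3 mod 4.
Here d = -890, and d mod 4 = 2.
d = 2 mod 4, not 1 (O_K = Z[sqrt(d)]), so disc(K) = 4d = 4 * (-890) = -3560

-3560


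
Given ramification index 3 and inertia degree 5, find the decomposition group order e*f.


|D_P| = e * f
= 3 * 5
= 15

15


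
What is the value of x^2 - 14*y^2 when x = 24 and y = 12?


x^2 - d*y^2
= 24^2 - 14*12^2
= 576 - 2016
= -1440

-1440


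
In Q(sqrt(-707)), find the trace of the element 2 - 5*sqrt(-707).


Tr(a + b*sqrt(d)) = (a + b*sqrt(d)) + (a - b*sqrt(d)) = 2a
= 2 * (2)
= 4

4


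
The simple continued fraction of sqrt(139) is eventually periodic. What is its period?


Run the CF algorithm for sqrt(139).
a_0 = floor(sqrt(139)) = 11; set m_0=0, q_0=1.
Recurrence: m' = q*a - m,  q' = (d - m'^2)/q,  a' = floor((a_0 + m')/q').
  step 1: m=11, q=18, a=1
  step 2: m=7, q=5, a=3
  step 3: m=8, q=15, a=1
  step 4: m=7, q=6, a=3
  step 5: m=11, q=3, a=7
  step 6: m=10, q=13, a=1
  step 7: m=3, q=10, a=1
  step 8: m=7, q=9, a=2
  step 9: m=11, q=2, a=11
  step 10: m=11, q=9, a=2
  step 11: m=7, q=10, a=1
  step 12: m=3, q=13, a=1
  step 13: m=10, q=3, a=7
  step 14: m=11, q=6, a=3
  step 15: m=7, q=15, a=1
  step 16: m=8, q=5, a=3
  step 17: m=7, q=18, a=1
  step 18: m=11, q=1, a=22
a_18 = 2*a_0 = 22, so the period closes here.
sqrt(139) = [11; 1, 3, 1, 3, 7, 1, 1, 2, 11, 2, 1, 1, 7, 3, 1, 3, 1, 22]
Period length = 18

18


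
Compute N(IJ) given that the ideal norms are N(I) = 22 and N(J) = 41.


N(IJ) = N(I) * N(J)
= 22 * 41
= 902

902


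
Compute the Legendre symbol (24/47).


p = 47 is prime, so compute (24/47) with the reciprocity algorithm (Jacobi-symbol steps: pull out 2s via (2/n), flip via reciprocity, reduce):
  pull out 2: (2/47) = +1  (since 47 mod 8 = 7)
  pull out 2: (2/47) = +1  (since 47 mod 8 = 7)
  pull out 2: (2/47) = +1  (since 47 mod 8 = 7)
  reciprocity: (3/47) -> -(47/3)
  reduce: (2/3)
  pull out 2: (2/3) = -1  (since 3 mod 8 = 3)
  (1/3) = 1
Product of signs = 1
(24/47) = 1

1


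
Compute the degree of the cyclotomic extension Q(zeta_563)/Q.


The degree equals Euler's totient phi(563).
563 = 563
phi(563) = 562

562


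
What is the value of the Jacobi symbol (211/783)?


Compute (211/783) via quadratic reciprocity:
  reciprocity: (211/783) -> -(783/211)
  reduce: (150/211)
  pull out 2: (2/211) = -1  (since 211 mod 8 = 3)
  reciprocity: (75/211) -> -(211/75)
  reduce: (61/75)
  reciprocity: (61/75) -> +(75/61)
  reduce: (14/61)
  pull out 2: (2/61) = -1  (since 61 mod 8 = 5)
  reciprocity: (7/61) -> +(61/7)
  reduce: (5/7)
  reciprocity: (5/7) -> +(7/5)
  reduce: (2/5)
  pull out 2: (2/5) = -1  (since 5 mod 8 = 5)
  (1/5) = 1
Product of signs = -1

-1


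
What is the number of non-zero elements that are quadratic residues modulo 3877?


For prime p, the number of non-zero quadratic residues is (p-1)/2.
= (3877-1)/2
= 1938

1938


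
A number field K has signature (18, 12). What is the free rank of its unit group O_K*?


By Dirichlet's unit theorem:
rank = r1 + r2 - 1
= 18 + 12 - 1
= 29

29


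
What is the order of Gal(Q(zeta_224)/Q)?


|Gal(Q(zeta_224)/Q)| = phi(224)
= 96

96


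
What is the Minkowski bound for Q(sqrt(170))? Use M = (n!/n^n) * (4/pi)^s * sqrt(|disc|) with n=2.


d = 170, d mod 4 = 2, so disc(K) = 4d = 680; |disc(K)| = 680
Real quadratic field, so n = 2, s = r2 = 0, r1 = 2
M = (n!/n^n) * (4/pi)^s * sqrt(|disc(K)|) = (2!/2^2) * (4/pi)^0 * sqrt(680)
= 0.5 * 1.000000 * 26.076810
= 13.0384

13.0384


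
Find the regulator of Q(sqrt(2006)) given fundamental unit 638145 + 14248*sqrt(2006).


epsilon = 638145 + 14248*sqrt(2006)
= 1.2763e+06
R = ln(1.2763e+06)
= 14.0595

14.0595


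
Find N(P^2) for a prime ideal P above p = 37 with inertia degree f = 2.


N(P^a) = p^(a*f)
= 37^(2*2)
= 37^4
= 1874161

1874161


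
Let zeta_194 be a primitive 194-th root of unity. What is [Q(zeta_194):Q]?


The degree equals Euler's totient phi(194).
194 = 2 * 97
phi(194) = 96

96


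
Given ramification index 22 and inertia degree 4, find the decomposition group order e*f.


|D_P| = e * f
= 22 * 4
= 88

88


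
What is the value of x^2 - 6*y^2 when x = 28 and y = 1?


x^2 - d*y^2
= 28^2 - 6*1^2
= 784 - 6
= 778

778


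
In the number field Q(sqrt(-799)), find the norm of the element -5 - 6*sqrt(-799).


N(a + b*sqrt(d)) = a^2 - d*b^2
= (-5)^2 - (-799)*(-6)^2
= 25 + 28764
= 28789

28789


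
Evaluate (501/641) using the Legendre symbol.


p = 641 is prime, so compute (501/641) with the reciprocity algorithm (Jacobi-symbol steps: pull out 2s via (2/n), flip via reciprocity, reduce):
  reciprocity: (501/641) -> +(641/501)
  reduce: (140/501)
  pull out 2: (2/501) = -1  (since 501 mod 8 = 5)
  pull out 2: (2/501) = -1  (since 501 mod 8 = 5)
  reciprocity: (35/501) -> +(501/35)
  reduce: (11/35)
  reciprocity: (11/35) -> -(35/11)
  reduce: (2/11)
  pull out 2: (2/11) = -1  (since 11 mod 8 = 3)
  (1/11) = 1
Product of signs = 1
(501/641) = 1

1


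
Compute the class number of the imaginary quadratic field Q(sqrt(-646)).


K = Q(sqrt(-646)). d mod 4 = 2, so D = disc(K) = 4d = -2584
h(K) equals the number of primitive reduced positive-definite forms (a, b, c) = a*x^2 + b*x*y + c*y^2 with b^2 - 4ac = D,
where reduced means |b| <= a <= c, with b >= 0 whenever |b| = a or a = c, and primitive means gcd(a, b, c) = 1.
Reduced forces 3a^2 <= |D| = 2584, so 1 <= a <= 29; b must have the parity of D, and c = (b^2 - D)/(4a) must be an integer >= a.
Enumerate a = 1..29, b in [-a, a]:
  a=1: (1, 0, 646)  [1]
  a=2: (2, 0, 323)  [1]
  a=3..4: none
  a=5: (5, -4, 130), (5, 4, 130)  [2]
  a=6..9: none
  a=10: (10, -4, 65), (10, 4, 65)  [2]
  a=11: (11, -10, 61), (11, 10, 61)  [2]
  a=12: none
  a=13: (13, -4, 50), (13, 4, 50)  [2]
  a=14..16: none
  a=17: (17, 0, 38)  [1]
  a=18: none
  a=19: (19, 0, 34)  [1]
  a=20..21: none
  a=22: (22, -12, 31), (22, 12, 31)  [2]
  a=23..24: none
  a=25: (25, -4, 26), (25, 4, 26)  [2]
  a=26..29: none
Total reduced forms: 1 + 1 + 2 + 2 + 2 + 2 + 1 + 1 + 2 + 2 = 16
h = 16

16


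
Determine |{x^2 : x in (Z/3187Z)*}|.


For prime p, the number of non-zero quadratic residues is (p-1)/2.
= (3187-1)/2
= 1593

1593


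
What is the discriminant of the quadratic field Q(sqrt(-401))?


For K = Q(sqrt(d)) with d squarefree: disc(K) = d if d = 1 mod 4, and disc(K) = 4d if d = 2 or 3 mod 4.
Here d = -401, and d mod 4 = 3.
d = 3 mod 4, not 1 (O_K = Z[sqrt(d)]), so disc(K) = 4d = 4 * (-401) = -1604

-1604


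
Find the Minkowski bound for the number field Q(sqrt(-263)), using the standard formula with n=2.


d = -263, d mod 4 = 1, so disc(K) = d = -263; |disc(K)| = 263
Imaginary quadratic field, so n = 2, s = r2 = 1, r1 = 0
M = (n!/n^n) * (4/pi)^s * sqrt(|disc(K)|) = (2!/2^2) * (4/pi)^1 * sqrt(263)
= 0.5 * 1.273240 * 16.217275
= 10.3242

10.3242


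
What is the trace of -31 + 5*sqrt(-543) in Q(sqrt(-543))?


Tr(a + b*sqrt(d)) = (a + b*sqrt(d)) + (a - b*sqrt(d)) = 2a
= 2 * (-31)
= -62

-62


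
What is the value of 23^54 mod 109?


p = 109 is prime and the exponent is (p-1)/2 = 54, so by Euler's criterion 23^54 = (23/109) = +1 or -1 mod 109.
Compute by square-and-multiply:
  54 = 32 + 16 + 4 + 2 (binary 110110)
  Repeated squaring mod 109: 23^1 = 23, 23^2 = 93, 23^4 = 38, 23^8 = 27, 23^16 = 75, 23^32 = 66
  23^54 = 23^32 * 23^16 * 23^4 * 23^2 = 66 * 75 * 38 * 93 mod 109
    66 * 75 = 4950 = 45 mod 109
    45 * 38 = 1710 = 75 mod 109
    75 * 93 = 6975 = 108 mod 109
  23^54 = 108 mod 109
Result 108 = p - 1 = -1 mod 109: 23 is a quadratic non-residue mod 109. As a residue in [0, p-1] the value is 108.
23^54 mod 109 = 108

108


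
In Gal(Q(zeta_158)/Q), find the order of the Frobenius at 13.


The Frobenius at p in Gal(Q(zeta_n)/Q) = (Z/nZ)* is the class of p, so its order is ord_158(13), the smallest k >= 1 with 13^k = 1 mod 158.
n = 158 = 2 * 79, phi(158) = 78; the order divides phi(n).
Divisors of 78: 1, 2, 3, 6, 13, 26, 39, 78
Repeated squaring mod 158: 13^1 = 13, 13^2 = 11, 13^4 = 121, 13^8 = 105, 13^16 = 123, 13^32 = 119, 13^64 = 99
Test divisors in increasing order:
  k=1: 13^1 = 13 mod 158
  k=2: 13^2 = 11 mod 158
  k=3: 13^3 = 11 * 13 = 143 mod 158
  k=6: 13^6 = 121 * 11 = 67 mod 158
  k=13: 13^13 = 105 * 121 * 13 = 55 mod 158
  k=26: 13^26 = 123 * 105 * 11 = 23 mod 158
  k=39: 13^39 = 119 * 121 * 11 * 13 = 1 mod 158  <- first divisor giving 1
Order = 39

39


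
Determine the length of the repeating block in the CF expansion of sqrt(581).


Run the CF algorithm for sqrt(581).
a_0 = floor(sqrt(581)) = 24; set m_0=0, q_0=1.
Recurrence: m' = q*a - m,  q' = (d - m'^2)/q,  a' = floor((a_0 + m')/q').
  step 1: m=24, q=5, a=9
  step 2: m=21, q=28, a=1
  step 3: m=7, q=19, a=1
  step 4: m=12, q=23, a=1
  step 5: m=11, q=20, a=1
  step 6: m=9, q=25, a=1
  step 7: m=16, q=13, a=3
  step 8: m=23, q=4, a=11
  step 9: m=21, q=35, a=1
  step 10: m=14, q=11, a=3
  step 11: m=19, q=20, a=2
  step 12: m=21, q=7, a=6
  step 13: m=21, q=20, a=2
  step 14: m=19, q=11, a=3
  step 15: m=14, q=35, a=1
  step 16: m=21, q=4, a=11
  step 17: m=23, q=13, a=3
  step 18: m=16, q=25, a=1
  step 19: m=9, q=20, a=1
  step 20: m=11, q=23, a=1
  step 21: m=12, q=19, a=1
  step 22: m=7, q=28, a=1
  step 23: m=21, q=5, a=9
  step 24: m=24, q=1, a=48
a_24 = 2*a_0 = 48, so the period closes here.
sqrt(581) = [24; 9, 1, 1, 1, 1, 1, 3, 11, 1, 3, 2, 6, 2, 3, 1, 11, 3, 1, 1, 1, 1, 1, 9, 48]
Period length = 24

24


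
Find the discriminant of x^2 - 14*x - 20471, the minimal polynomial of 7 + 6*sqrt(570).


The element 7 + 6*sqrt(570) has minimal polynomial:
x^2 - 14*x - 20471
Discriminant = (-14)^2 - 4*(-20471)
= 196 + 81884
= 82080

82080
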